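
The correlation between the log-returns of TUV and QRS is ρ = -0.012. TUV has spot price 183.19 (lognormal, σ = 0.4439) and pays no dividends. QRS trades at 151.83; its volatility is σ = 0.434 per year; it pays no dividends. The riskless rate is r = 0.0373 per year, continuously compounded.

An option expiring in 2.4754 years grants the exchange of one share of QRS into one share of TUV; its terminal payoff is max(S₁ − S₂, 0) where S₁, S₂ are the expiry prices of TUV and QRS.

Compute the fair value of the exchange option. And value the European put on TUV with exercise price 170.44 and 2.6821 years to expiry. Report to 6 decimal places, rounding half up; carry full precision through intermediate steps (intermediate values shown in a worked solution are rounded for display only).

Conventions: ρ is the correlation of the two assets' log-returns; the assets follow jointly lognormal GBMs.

σ_eff = √(σ₁² + σ₂² − 2ρσ₁σ₂) = √(0.4439² + 0.434² − 2·-0.012·0.4439·0.434) = 0.624521
d₁ = (ln(S₁/S₂) + (q₂ − q₁ + σ_eff²/2)T) / (σ_eff√T) = (ln(183.19/151.83) + (0.0 − 0.0 + 0.195013)·2.4754) / 0.982585 = 0.682383
d₂ = d₁ − σ_eff√T = 0.682383 − 0.982585 = -0.300202
N(d₁) = 0.752501,  N(d₂) = 0.382012
V = S₁·e^{−q₁T}·N(d₁) − S₂·e^{−q₂T}·N(d₂) = 137.850745 − 58.000812 = 79.849933
[vanilla: TUV put K=170.44]
σ√T = 0.4439·√2.6821 = 0.726980
d₁ = (ln(S/K) + (r+σ²/2)T) / (σ√T) = (ln(183.19/170.44) + (0.0373+0.4439²/2)·2.6821) / 0.726980 = (0.072141 + 0.364292) / 0.726980 = 0.600337
d₂ = d₁ − σ√T = 0.600337 − 0.726980 = -0.126643
e^{−rT} = 0.904799
N(−d₁) = 0.274141,  N(−d₂) = 0.550389
price = K·e^{−rT}·N(−d₂) − S·N(−d₁) = 84.877622 − 50.219870 = 34.657752

exchange price = 79.849933
price(TUV put K=170.44) = 34.657752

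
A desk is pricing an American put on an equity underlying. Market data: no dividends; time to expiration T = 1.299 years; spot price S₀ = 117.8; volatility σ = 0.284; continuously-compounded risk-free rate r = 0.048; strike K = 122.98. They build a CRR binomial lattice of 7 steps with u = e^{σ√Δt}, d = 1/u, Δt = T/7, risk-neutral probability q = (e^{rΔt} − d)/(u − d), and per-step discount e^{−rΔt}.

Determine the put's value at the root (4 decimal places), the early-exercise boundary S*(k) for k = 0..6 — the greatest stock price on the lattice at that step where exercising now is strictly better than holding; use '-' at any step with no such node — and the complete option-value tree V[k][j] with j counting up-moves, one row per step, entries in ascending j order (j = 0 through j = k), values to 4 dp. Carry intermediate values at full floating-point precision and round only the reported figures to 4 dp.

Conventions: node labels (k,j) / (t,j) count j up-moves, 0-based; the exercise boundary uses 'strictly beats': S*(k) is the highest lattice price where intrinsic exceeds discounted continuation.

price = 15.1313
boundary = - - - 81.6110 92.2318 81.6110 92.2318
tree:
15.1313
21.9811 8.7097
30.7957 13.7617 3.9301
41.3690 21.0149 6.9219 1.0779
50.7668 30.7482 11.8813 2.2012 0.0000
59.0825 41.3690 19.6600 4.4950 0.0000 0.0000
66.4405 50.7668 30.7482 9.1793 0.0000 0.0000 0.0000
72.9513 59.0825 41.3690 18.7451 0.0000 0.0000 0.0000 0.0000

Δt=0.18557, u=1.13014, d=0.88485, q=0.50593, disc=e^(-rΔt)=0.99113
k=7 terminal: V=max(K-S,0) → 72.9513 59.0825 41.3690 18.7451 0.0000 0.0000 0.0000 0.0000
k=6: j=0 S=56.5395 intr=66.4405 cont=65.3500 V=66.4405[EX]; j=1 S=72.2132 intr=50.7668 cont=49.6763 V=50.7668[EX]; j=2 S=92.2318 intr=30.7482 cont=29.6576 V=30.7482[EX]; j=3 S=117.8000 intr=5.1800 cont=9.1793 V=9.1793[hold]; j=4 S=150.4561 intr=0.0000 cont=0.0000 V=0.0000[hold]; j=5 S=192.1650 intr=0.0000 cont=0.0000 V=0.0000[hold]; j=6 S=245.4363 intr=0.0000 cont=0.0000 V=0.0000[hold]  S*(6)=92.2318
k=5: j=0 S=63.8975 intr=59.0825 cont=57.9919 V=59.0825[EX]; j=1 S=81.6110 intr=41.3690 cont=40.2785 V=41.3690[EX]; j=2 S=104.2349 intr=18.7451 cont=19.6600 V=19.6600[hold]; j=3 S=133.1305 intr=0.0000 cont=4.4950 V=4.4950[hold]; j=4 S=170.0365 intr=0.0000 cont=0.0000 V=0.0000[hold]; j=5 S=217.1734 intr=0.0000 cont=0.0000 V=0.0000[hold]  S*(5)=81.6110
k=4: j=0 S=72.2132 intr=50.7668 cont=49.6763 V=50.7668[EX]; j=1 S=92.2318 intr=30.7482 cont=30.1163 V=30.7482[EX]; j=2 S=117.8000 intr=5.1800 cont=11.8813 V=11.8813[hold]; j=3 S=150.4561 intr=0.0000 cont=2.2012 V=2.2012[hold]; j=4 S=192.1650 intr=0.0000 cont=0.0000 V=0.0000[hold]  S*(4)=92.2318
k=3: j=0 S=81.6110 intr=41.3690 cont=40.2785 V=41.3690[EX]; j=1 S=104.2349 intr=18.7451 cont=21.0149 V=21.0149[hold]; j=2 S=133.1305 intr=0.0000 cont=6.9219 V=6.9219[hold]; j=3 S=170.0365 intr=0.0000 cont=1.0779 V=1.0779[hold]  S*(3)=81.6110
k=2: j=0 S=92.2318 intr=30.7482 cont=30.7957 V=30.7957[hold]; j=1 S=117.8000 intr=5.1800 cont=13.7617 V=13.7617[hold]; j=2 S=150.4561 intr=0.0000 cont=3.9301 V=3.9301[hold]  S*(2)=-
k=1: j=0 S=104.2349 intr=18.7451 cont=21.9811 V=21.9811[hold]; j=1 S=133.1305 intr=0.0000 cont=8.7097 V=8.7097[hold]  S*(1)=-
k=0: j=0 S=117.8000 intr=5.1800 cont=15.1313 V=15.1313[hold]  S*(0)=-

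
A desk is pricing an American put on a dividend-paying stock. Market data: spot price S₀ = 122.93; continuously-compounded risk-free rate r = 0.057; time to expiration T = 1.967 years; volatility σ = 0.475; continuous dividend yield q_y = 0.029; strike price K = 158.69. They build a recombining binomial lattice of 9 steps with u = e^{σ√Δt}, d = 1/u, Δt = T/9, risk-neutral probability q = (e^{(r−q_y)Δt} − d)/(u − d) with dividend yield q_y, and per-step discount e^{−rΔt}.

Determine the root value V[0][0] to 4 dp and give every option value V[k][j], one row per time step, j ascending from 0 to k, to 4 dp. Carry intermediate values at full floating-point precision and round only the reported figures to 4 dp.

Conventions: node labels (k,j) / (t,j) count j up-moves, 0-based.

price = 50.8413
tree:
50.8413
64.6158 35.9582
79.8445 48.3915 22.2527
95.5453 63.2120 32.2058 11.1024
108.1196 79.8445 45.2908 17.6279 3.6967
118.1899 95.5453 61.4730 27.4115 6.5516 0.4251
126.2549 108.1196 79.8445 41.4498 11.5760 0.7947 0.0000
132.7138 118.1899 95.5453 60.2396 20.3848 1.4858 0.0000 0.0000
137.8866 126.2549 108.1196 79.8445 35.7600 2.7779 0.0000 0.0000 0.0000
142.0292 132.7138 118.1899 95.5453 60.2396 5.1936 0.0000 0.0000 0.0000 0.0000

Δt=0.21856, u=1.24865, d=0.80087, q=0.45842, disc=e^(-rΔt)=0.98762
k=9 terminal: V=max(K-S,0) → 142.0292 132.7138 118.1899 95.5453 60.2396 5.1936 0.0000 0.0000 0.0000 0.0000
k=8: j=0 S=20.8034 intr=137.8866 cont=136.0534 V=137.8866[EX]; j=1 S=32.4351 intr=126.2549 cont=124.4951 V=126.2549[EX]; j=2 S=50.5704 intr=108.1196 cont=106.4745 V=108.1196[EX]; j=3 S=78.8455 intr=79.8445 cont=78.3780 V=79.8445[EX]; j=4 S=122.9300 intr=35.7600 cont=34.5720 V=35.7600[EX]; j=5 S=191.6631 intr=0.0000 cont=2.7779 V=2.7779[hold]; j=6 S=298.8267 intr=0.0000 cont=0.0000 V=0.0000[hold]; j=7 S=465.9079 intr=0.0000 cont=0.0000 V=0.0000[hold]; j=8 S=726.4083 intr=0.0000 cont=0.0000 V=0.0000[hold]
k=7: j=0 S=25.9762 intr=132.7138 cont=130.9133 V=132.7138[EX]; j=1 S=40.5001 intr=118.1899 cont=116.4811 V=118.1899[EX]; j=2 S=63.1447 intr=95.5453 cont=93.9796 V=95.5453[EX]; j=3 S=98.4504 intr=60.2396 cont=58.8970 V=60.2396[EX]; j=4 S=153.4964 intr=5.1936 cont=20.3848 V=20.3848[hold]; j=5 S=239.3200 intr=0.0000 cont=1.4858 V=1.4858[hold]; j=6 S=373.1296 intr=0.0000 cont=0.0000 V=0.0000[hold]; j=7 S=581.7554 intr=0.0000 cont=0.0000 V=0.0000[hold]
k=6: j=0 S=32.4351 intr=126.2549 cont=124.4951 V=126.2549[EX]; j=1 S=50.5704 intr=108.1196 cont=106.4745 V=108.1196[EX]; j=2 S=78.8455 intr=79.8445 cont=78.3780 V=79.8445[EX]; j=3 S=122.9300 intr=35.7600 cont=41.4498 V=41.4498[hold]; j=4 S=191.6631 intr=0.0000 cont=11.5760 V=11.5760[hold]; j=5 S=298.8267 intr=0.0000 cont=0.7947 V=0.7947[hold]; j=6 S=465.9079 intr=0.0000 cont=0.0000 V=0.0000[hold]
k=5: j=0 S=40.5001 intr=118.1899 cont=116.4811 V=118.1899[EX]; j=1 S=63.1447 intr=95.5453 cont=93.9796 V=95.5453[EX]; j=2 S=98.4504 intr=60.2396 cont=61.4730 V=61.4730[hold]; j=3 S=153.4964 intr=5.1936 cont=27.4115 V=27.4115[hold]; j=4 S=239.3200 intr=0.0000 cont=6.5516 V=6.5516[hold]; j=5 S=373.1296 intr=0.0000 cont=0.4251 V=0.4251[hold]
k=4: j=0 S=50.5704 intr=108.1196 cont=106.4745 V=108.1196[EX]; j=1 S=78.8455 intr=79.8445 cont=78.9364 V=79.8445[EX]; j=2 S=122.9300 intr=35.7600 cont=45.2908 V=45.2908[hold]; j=3 S=191.6631 intr=0.0000 cont=17.6279 V=17.6279[hold]; j=4 S=298.8267 intr=0.0000 cont=3.6967 V=3.6967[hold]
k=3: j=0 S=63.1447 intr=95.5453 cont=93.9796 V=95.5453[EX]; j=1 S=98.4504 intr=60.2396 cont=63.2120 V=63.2120[hold]; j=2 S=153.4964 intr=5.1936 cont=32.2058 V=32.2058[hold]; j=3 S=239.3200 intr=0.0000 cont=11.1024 V=11.1024[hold]
k=2: j=0 S=78.8455 intr=79.8445 cont=79.7237 V=79.8445[EX]; j=1 S=122.9300 intr=35.7600 cont=48.3915 V=48.3915[hold]; j=2 S=191.6631 intr=0.0000 cont=22.2527 V=22.2527[hold]
k=1: j=0 S=98.4504 intr=60.2396 cont=64.6158 V=64.6158[hold]; j=1 S=153.4964 intr=5.1936 cont=35.9582 V=35.9582[hold]
k=0: j=0 S=122.9300 intr=35.7600 cont=50.8413 V=50.8413[hold]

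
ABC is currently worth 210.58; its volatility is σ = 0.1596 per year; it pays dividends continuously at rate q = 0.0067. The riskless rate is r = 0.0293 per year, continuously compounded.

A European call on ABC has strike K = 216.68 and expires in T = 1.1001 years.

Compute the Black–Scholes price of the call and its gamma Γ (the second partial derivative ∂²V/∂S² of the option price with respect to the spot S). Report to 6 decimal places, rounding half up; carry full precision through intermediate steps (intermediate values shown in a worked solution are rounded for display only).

σ√T = 0.1596·√1.1001 = 0.167398
d₁ = (ln(S/K) + (r−q+σ²/2)T) / (σ√T) = (ln(210.58/216.68) + (0.0293−0.0067+0.1596²/2)·1.1001) / 0.167398 = (-0.028556 + 0.038873) / 0.167398 = 0.061633
d₂ = d₁ − σ√T = 0.061633 − 0.167398 = -0.105764
e^{−rT} = 0.968281
e^{−qT} = 0.992656
N(d₁) = 0.524573,  N(d₂) = 0.457885
Call price V = S·e^{−qT}·N(d₁) − K·e^{−rT}·N(d₂) = 109.653277 − 96.067469 = 13.585809
φ(d₁) = (1/√(2π))·e^{−d₁²/2} = 0.398185
Γ = e^{−qT}·φ(d₁) / (S·σ·√T) = 0.011213

price = 13.585809
Γ = 0.011213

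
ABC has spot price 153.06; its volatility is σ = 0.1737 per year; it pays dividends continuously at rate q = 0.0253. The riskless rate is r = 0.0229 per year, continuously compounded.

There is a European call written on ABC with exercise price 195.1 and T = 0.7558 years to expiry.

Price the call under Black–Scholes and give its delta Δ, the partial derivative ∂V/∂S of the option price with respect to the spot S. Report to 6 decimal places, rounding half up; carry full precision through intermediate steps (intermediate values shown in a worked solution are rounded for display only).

price = 0.568077
Δ = 0.060184

σ√T = 0.1737·√0.7558 = 0.151009
d₁ = (ln(S/K) + (r−q+σ²/2)T) / (σ√T) = (ln(153.06/195.1) + (0.0229−0.0253+0.1737²/2)·0.7558) / 0.151009 = (-0.242682 + 0.009588) / 0.151009 = -1.543577
d₂ = d₁ − σ√T = -1.543577 − 0.151009 = -1.694586
e^{−rT} = 0.982841
e^{−qT} = 0.981060
N(d₁) = 0.061345,  N(d₂) = 0.045077
Call price V = S·e^{−qT}·N(d₁) − K·e^{−rT}·N(d₂) = 9.211687 − 8.643610 = 0.568077
Δ = e^{−qT}·N(d₁) = 0.060184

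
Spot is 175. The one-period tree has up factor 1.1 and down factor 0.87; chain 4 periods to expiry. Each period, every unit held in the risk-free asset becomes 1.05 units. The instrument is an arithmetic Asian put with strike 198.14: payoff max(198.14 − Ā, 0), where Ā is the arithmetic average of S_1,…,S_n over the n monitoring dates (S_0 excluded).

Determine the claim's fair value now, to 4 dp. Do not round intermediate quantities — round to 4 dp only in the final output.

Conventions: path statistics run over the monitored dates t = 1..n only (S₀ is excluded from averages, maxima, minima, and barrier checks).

With p* = (R−d)/(u−d) = 0.7826, sum probability × payoff across the paths and divide by R^4.
Enumerate all 2^4 = 16 price paths (U = up ×1.1, D = down ×0.87); each path with k up-moves has probability p*^k·(1−p*)^(4−k).
DDDD: Ā=125.0507, payoff=73.0893, prob=0.002233
UDDD: Ā=158.1100, payoff=40.0300, prob=0.008040
DUDD: Ā=148.0475, payoff=50.0925, prob=0.008040
UUDD: Ā=187.1865, payoff=10.9535, prob=0.028945
DDUD: Ā=139.2931, payoff=58.8469, prob=0.008040
UDUD: Ā=176.1178, payoff=22.0222, prob=0.028945
DUUD: Ā=166.0553, payoff=32.0847, prob=0.028945
UUUD: Ā=209.9549, payoff=0.0000, prob=0.104202
DDDU: Ā=131.6768, payoff=66.4632, prob=0.008040
UDDU: Ā=166.4880, payoff=31.6520, prob=0.028945
DUDU: Ā=156.4255, payoff=41.7145, prob=0.028945
UUDU: Ā=197.7793, payoff=0.3607, prob=0.104202
DDUU: Ā=147.6711, payoff=50.4689, prob=0.028945
UDUU: Ā=186.7106, payoff=11.4294, prob=0.104202
DUUU: Ā=176.6481, payoff=21.4919, prob=0.104202
UUUU: Ā=223.3481, payoff=0.0000, prob=0.375127
Price = Σ prob·payoff / R^4 = 10.831029 / 1.215506 = 8.9107

price = 8.9107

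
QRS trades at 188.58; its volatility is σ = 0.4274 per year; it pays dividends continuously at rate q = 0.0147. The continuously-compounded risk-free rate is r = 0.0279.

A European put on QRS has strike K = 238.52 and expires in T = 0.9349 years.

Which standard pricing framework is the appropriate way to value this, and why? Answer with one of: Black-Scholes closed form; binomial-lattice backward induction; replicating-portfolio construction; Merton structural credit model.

framework: Black-Scholes closed form

Key observation: a European claim on QRS (strike 238.52) — a lognormal (GBM) underlying with constant rate and volatility — has an exact closed-form value; no lattice or capital structure is involved.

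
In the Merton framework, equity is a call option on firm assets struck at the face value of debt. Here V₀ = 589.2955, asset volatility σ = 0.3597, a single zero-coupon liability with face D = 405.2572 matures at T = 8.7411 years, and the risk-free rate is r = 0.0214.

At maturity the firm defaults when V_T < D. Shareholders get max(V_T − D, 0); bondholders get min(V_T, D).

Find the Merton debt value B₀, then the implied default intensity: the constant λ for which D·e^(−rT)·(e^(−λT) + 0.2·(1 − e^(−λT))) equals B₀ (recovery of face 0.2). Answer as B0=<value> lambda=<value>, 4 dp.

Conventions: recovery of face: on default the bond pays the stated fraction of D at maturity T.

Work the structural quantities from V₀ = 589.2955 against face 405.2572:
d₁ = [ln(V₀/D) + (r + σ²/2)T] / (σ√T)
   = [ln(589.2955/405.2572) + (0.0214 + 0.5·0.3597²)·8.7411] / (0.3597·√8.7411)
   = [0.374406 + 0.752539] / 1.063466 = 1.059691
d₂ = d₁ − σ√T = 1.059691 − 1.063466 = -0.003775
N(d₁) = 0.855357,  N(d₂) = 0.498494,  e^(−rT) = 0.829394
E₀ = V₀·N(d₁) − D·e^(−rT)·N(d₂)
   = 589.2955·0.855357 − 405.2572·0.829394·0.498494 = 336.505404
B₀ = V₀ − E₀ = 589.2955 − 336.505404 = 252.790096
e^(−λT) = (B₀·e^(rT)/D − 0.2)/(1 − 0.2) = (252.7901·1.205699/405.2572 − 0.2)/0.8 = 0.69010911
λ = −ln(0.69010911)/8.7411 = 0.042432

B0=252.7901 lambda=0.0424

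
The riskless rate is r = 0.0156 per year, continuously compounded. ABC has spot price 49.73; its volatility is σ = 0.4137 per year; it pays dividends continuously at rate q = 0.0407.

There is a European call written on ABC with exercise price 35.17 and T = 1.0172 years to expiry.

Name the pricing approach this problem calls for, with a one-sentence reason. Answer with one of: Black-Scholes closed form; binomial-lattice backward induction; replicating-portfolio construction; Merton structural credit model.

framework: Black-Scholes closed form

Key observation: with ABC following a GBM at constant σ and r, the European call struck at 35.17 prices in closed form — nothing here needs a stepwise model or a balance sheet.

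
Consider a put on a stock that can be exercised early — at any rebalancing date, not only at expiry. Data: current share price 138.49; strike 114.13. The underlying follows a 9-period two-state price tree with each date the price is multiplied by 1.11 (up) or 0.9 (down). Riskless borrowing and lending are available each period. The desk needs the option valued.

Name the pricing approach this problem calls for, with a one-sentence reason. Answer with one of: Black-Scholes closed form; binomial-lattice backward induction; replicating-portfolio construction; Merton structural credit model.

framework: binomial-lattice backward induction

Key observation: the defining feature is the embedded early-exercise option across 9 discrete dates on the spot-138.49 tree; pricing the strike-114.13 put means working backward with an exercise test at every node.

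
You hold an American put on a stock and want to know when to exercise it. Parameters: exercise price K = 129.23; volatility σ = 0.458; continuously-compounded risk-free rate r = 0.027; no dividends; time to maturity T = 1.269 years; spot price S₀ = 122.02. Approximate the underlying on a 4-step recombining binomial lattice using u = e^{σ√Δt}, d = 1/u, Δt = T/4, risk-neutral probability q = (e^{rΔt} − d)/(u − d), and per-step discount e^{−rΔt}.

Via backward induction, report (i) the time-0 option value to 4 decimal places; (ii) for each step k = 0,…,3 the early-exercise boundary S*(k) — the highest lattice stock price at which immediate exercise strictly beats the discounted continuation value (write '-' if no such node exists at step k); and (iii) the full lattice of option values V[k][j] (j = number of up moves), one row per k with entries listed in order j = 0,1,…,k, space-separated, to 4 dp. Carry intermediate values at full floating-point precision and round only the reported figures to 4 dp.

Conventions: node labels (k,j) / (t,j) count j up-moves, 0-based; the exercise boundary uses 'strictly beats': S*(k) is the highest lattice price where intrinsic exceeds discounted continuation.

params: Δt=0.31725 u=1.29430 d=0.77262 q=0.45235 e^(-rΔt)=0.99147
t_4 payoffs: 85.7495 56.3912 7.2100 0.0000 0.0000
t_3: node(3,0) S=56.2767 payoff=72.9533 vs cont=71.8511 → 72.9533 [stop]  node(3,1) S=94.2751 payoff=34.9549 vs cont=33.8527 → 34.9549 [stop]  node(3,2) S=157.9302 payoff=0.0000 vs cont=3.9149 → 3.9149 [wait]  node(3,3) S=264.5657 payoff=0.0000 vs cont=0.0000 → 0.0000 [wait]  ⇒ S*(3)=94.2751
t_2: node(2,0) S=72.8388 payoff=56.3912 vs cont=55.2890 → 56.3912 [stop]  node(2,1) S=122.0200 payoff=7.2100 vs cont=20.7355 → 20.7355 [wait]  node(2,2) S=204.4087 payoff=0.0000 vs cont=2.1257 → 2.1257 [wait]  ⇒ S*(2)=72.8388
t_1: node(1,0) S=94.2751 payoff=34.9549 vs cont=39.9188 → 39.9188 [wait]  node(1,1) S=157.9302 payoff=0.0000 vs cont=12.2122 → 12.2122 [wait]  ⇒ S*(1)=-
t_0: node(0,0) S=122.0200 payoff=7.2100 vs cont=27.1521 → 27.1521 [wait]  ⇒ S*(0)=-

price = 27.1521
boundary = - - 72.8388 94.2751
tree:
27.1521
39.9188 12.2122
56.3912 20.7355 2.1257
72.9533 34.9549 3.9149 0.0000
85.7495 56.3912 7.2100 0.0000 0.0000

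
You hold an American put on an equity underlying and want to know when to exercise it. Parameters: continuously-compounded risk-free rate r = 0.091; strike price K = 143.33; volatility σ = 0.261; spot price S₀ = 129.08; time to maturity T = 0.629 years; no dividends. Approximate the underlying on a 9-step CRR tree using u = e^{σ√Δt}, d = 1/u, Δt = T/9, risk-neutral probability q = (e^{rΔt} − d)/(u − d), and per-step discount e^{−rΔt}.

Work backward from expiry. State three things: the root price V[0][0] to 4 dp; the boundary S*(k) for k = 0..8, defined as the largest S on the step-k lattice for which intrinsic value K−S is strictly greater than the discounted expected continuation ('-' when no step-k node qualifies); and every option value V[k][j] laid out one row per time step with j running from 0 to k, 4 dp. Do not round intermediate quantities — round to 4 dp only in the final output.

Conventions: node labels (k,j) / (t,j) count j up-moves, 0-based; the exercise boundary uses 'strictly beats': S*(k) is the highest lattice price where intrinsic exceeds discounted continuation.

params: Δt=0.06989 u=1.07144 d=0.93333 q=0.52895 e^(-rΔt)=0.99366
t_9 payoffs: 73.9611 63.6963 51.9126 38.3852 22.8561 5.0291 0.0000 0.0000 0.0000 0.0000
t_8: node(8,0) S=74.3243 payoff=69.0057 vs cont=68.0970 → 69.0057 [stop]  node(8,1) S=85.3224 payoff=58.0076 vs cont=57.0990 → 58.0076 [stop]  node(8,2) S=97.9479 payoff=45.3821 vs cont=44.4735 → 45.3821 [stop]  node(8,3) S=112.4416 payoff=30.8884 vs cont=29.9797 → 30.8884 [stop]  node(8,4) S=129.0800 payoff=14.2500 vs cont=13.3413 → 14.2500 [stop]  node(8,5) S=148.1805 payoff=0.0000 vs cont=2.3539 → 2.3539 [wait]  node(8,6) S=170.1073 payoff=0.0000 vs cont=0.0000 → 0.0000 [wait]  node(8,7) S=195.2788 payoff=0.0000 vs cont=0.0000 → 0.0000 [wait]  node(8,8) S=224.1749 payoff=0.0000 vs cont=0.0000 → 0.0000 [wait]  ⇒ S*(8)=129.0800
t_7: node(7,0) S=79.6337 payoff=63.6963 vs cont=62.7876 → 63.6963 [stop]  node(7,1) S=91.4174 payoff=51.9126 vs cont=51.0039 → 51.9126 [stop]  node(7,2) S=104.9448 payoff=38.3852 vs cont=37.4765 → 38.3852 [stop]  node(7,3) S=120.4739 payoff=22.8561 vs cont=21.9474 → 22.8561 [stop]  node(7,4) S=138.3009 payoff=5.0291 vs cont=7.9071 → 7.9071 [wait]  node(7,5) S=158.7658 payoff=0.0000 vs cont=1.1018 → 1.1018 [wait]  node(7,6) S=182.2590 payoff=0.0000 vs cont=0.0000 → 0.0000 [wait]  node(7,7) S=209.2286 payoff=0.0000 vs cont=0.0000 → 0.0000 [wait]  ⇒ S*(7)=120.4739
t_6: node(6,0) S=85.3224 payoff=58.0076 vs cont=57.0990 → 58.0076 [stop]  node(6,1) S=97.9479 payoff=45.3821 vs cont=44.4735 → 45.3821 [stop]  node(6,2) S=112.4416 payoff=30.8884 vs cont=29.9797 → 30.8884 [stop]  node(6,3) S=129.0800 payoff=14.2500 vs cont=14.8540 → 14.8540 [wait]  node(6,4) S=148.1805 payoff=0.0000 vs cont=4.2801 → 4.2801 [wait]  node(6,5) S=170.1073 payoff=0.0000 vs cont=0.5157 → 0.5157 [wait]  node(6,6) S=195.2788 payoff=0.0000 vs cont=0.0000 → 0.0000 [wait]  ⇒ S*(6)=112.4416
t_5: node(5,0) S=91.4174 payoff=51.9126 vs cont=51.0039 → 51.9126 [stop]  node(5,1) S=104.9448 payoff=38.3852 vs cont=37.4765 → 38.3852 [stop]  node(5,2) S=120.4739 payoff=22.8561 vs cont=22.2649 → 22.8561 [stop]  node(5,3) S=138.3009 payoff=5.0291 vs cont=9.2022 → 9.2022 [wait]  node(5,4) S=158.7658 payoff=0.0000 vs cont=2.2744 → 2.2744 [wait]  node(5,5) S=182.2590 payoff=0.0000 vs cont=0.2414 → 0.2414 [wait]  ⇒ S*(5)=120.4739
t_4: node(4,0) S=97.9479 payoff=45.3821 vs cont=44.4735 → 45.3821 [stop]  node(4,1) S=112.4416 payoff=30.8884 vs cont=29.9797 → 30.8884 [stop]  node(4,2) S=129.0800 payoff=14.2500 vs cont=15.5347 → 15.5347 [wait]  node(4,3) S=148.1805 payoff=0.0000 vs cont=5.5026 → 5.5026 [wait]  node(4,4) S=170.1073 payoff=0.0000 vs cont=1.1914 → 1.1914 [wait]  ⇒ S*(4)=112.4416
t_3: node(3,0) S=104.9448 payoff=38.3852 vs cont=37.4765 → 38.3852 [stop]  node(3,1) S=120.4739 payoff=22.8561 vs cont=22.6227 → 22.8561 [stop]  node(3,2) S=138.3009 payoff=5.0291 vs cont=10.1633 → 10.1633 [wait]  node(3,3) S=158.7658 payoff=0.0000 vs cont=3.2017 → 3.2017 [wait]  ⇒ S*(3)=120.4739
t_2: node(2,0) S=112.4416 payoff=30.8884 vs cont=29.9797 → 30.8884 [stop]  node(2,1) S=129.0800 payoff=14.2500 vs cont=16.0399 → 16.0399 [wait]  node(2,2) S=148.1805 payoff=0.0000 vs cont=6.4399 → 6.4399 [wait]  ⇒ S*(2)=112.4416
t_1: node(1,0) S=120.4739 payoff=22.8561 vs cont=22.8882 → 22.8882 [wait]  node(1,1) S=138.3009 payoff=5.0291 vs cont=10.8924 → 10.8924 [wait]  ⇒ S*(1)=-
t_0: node(0,0) S=129.0800 payoff=14.2500 vs cont=16.4381 → 16.4381 [wait]  ⇒ S*(0)=-

price = 16.4381
boundary = - - 112.4416 120.4739 112.4416 120.4739 112.4416 120.4739 129.0800
tree:
16.4381
22.8882 10.8924
30.8884 16.0399 6.4399
38.3852 22.8561 10.1633 3.2017
45.3821 30.8884 15.5347 5.5026 1.1914
51.9126 38.3852 22.8561 9.2022 2.2744 0.2414
58.0076 45.3821 30.8884 14.8540 4.2801 0.5157 0.0000
63.6963 51.9126 38.3852 22.8561 7.9071 1.1018 0.0000 0.0000
69.0057 58.0076 45.3821 30.8884 14.2500 2.3539 0.0000 0.0000 0.0000
73.9611 63.6963 51.9126 38.3852 22.8561 5.0291 0.0000 0.0000 0.0000 0.0000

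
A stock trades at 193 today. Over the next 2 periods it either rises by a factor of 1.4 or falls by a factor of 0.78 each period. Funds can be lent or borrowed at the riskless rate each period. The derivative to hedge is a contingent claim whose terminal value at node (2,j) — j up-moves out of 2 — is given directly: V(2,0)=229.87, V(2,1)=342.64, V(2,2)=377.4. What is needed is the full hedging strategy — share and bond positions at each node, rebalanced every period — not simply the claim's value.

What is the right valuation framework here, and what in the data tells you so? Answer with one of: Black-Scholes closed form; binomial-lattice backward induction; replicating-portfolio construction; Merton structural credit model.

framework: replicating-portfolio construction

Key observation: the deliverable is the dynamic trading strategy on the 2-step tree (spot 193, moves 1.4 and 0.78), so the valuation must go through the node-by-node replicating-portfolio solve.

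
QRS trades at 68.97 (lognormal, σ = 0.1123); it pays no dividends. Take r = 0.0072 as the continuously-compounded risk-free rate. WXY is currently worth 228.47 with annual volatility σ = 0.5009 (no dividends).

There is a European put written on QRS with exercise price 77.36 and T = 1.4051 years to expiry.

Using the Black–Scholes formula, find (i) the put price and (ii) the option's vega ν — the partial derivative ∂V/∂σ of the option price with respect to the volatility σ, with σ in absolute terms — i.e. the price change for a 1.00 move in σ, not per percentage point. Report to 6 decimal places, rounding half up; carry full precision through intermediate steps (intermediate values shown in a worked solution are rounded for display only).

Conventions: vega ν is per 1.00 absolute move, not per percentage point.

price = 8.800865
ν = 25.171451

σ√T = 0.1123·√1.4051 = 0.133117
d₁ = (ln(S/K) + (r+σ²/2)T) / (σ√T) = (ln(68.97/77.36) + (0.0072+0.1123²/2)·1.4051) / 0.133117 = (-0.114798 + 0.018977) / 0.133117 = -0.719829
d₂ = d₁ − σ√T = -0.719829 − 0.133117 = -0.852946
e^{−rT} = 0.989934
N(−d₁) = 0.764185,  N(−d₂) = 0.803155
Put price V = K·e^{−rT}·N(−d₂) − S·N(−d₁) = 61.506694 − 52.705829 = 8.800865
φ(d₁) = (1/√(2π))·e^{−d₁²/2} = 0.307889
ν = S·φ(d₁)·√T = 25.171451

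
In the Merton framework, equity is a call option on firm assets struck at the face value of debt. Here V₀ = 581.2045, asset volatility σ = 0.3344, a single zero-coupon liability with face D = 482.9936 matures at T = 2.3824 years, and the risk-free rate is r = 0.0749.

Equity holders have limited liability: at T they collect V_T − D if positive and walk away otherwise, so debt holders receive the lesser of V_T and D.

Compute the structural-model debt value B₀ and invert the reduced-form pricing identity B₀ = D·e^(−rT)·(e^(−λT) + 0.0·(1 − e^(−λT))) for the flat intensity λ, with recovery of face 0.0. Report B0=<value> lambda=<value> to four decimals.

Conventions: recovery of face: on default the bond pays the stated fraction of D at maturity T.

With assets at 581.2045 and a single debt payment of 482.9936 at 2.3824 years:
d₁ = [ln(V₀/D) + (r + σ²/2)T] / (σ√T)
   = [ln(581.2045/482.9936) + (0.0749 + 0.5·0.3344²)·2.3824] / (0.3344·√2.3824)
   = [0.185099 + 0.311646] / 0.516147 = 0.962410
d₂ = d₁ − σ√T = 0.962410 − 0.516147 = 0.446262
N(d₁) = 0.832078,  N(d₂) = 0.672296,  e^(−rT) = 0.836573
E₀ = V₀·N(d₁) − D·e^(−rT)·N(d₂)
   = 581.2045·0.832078 − 482.9936·0.836573·0.672296 = 211.960007
B₀ = V₀ − E₀ = 581.2045 − 211.960007 = 369.244493
e^(−λT) = (B₀·e^(rT)/D − 0)/(1 − 0) = (369.2445·1.195353/482.9936 − 0)/1 = 0.91383741
λ = −ln(0.91383741)/2.3824 = 0.037820

B0=369.2445 lambda=0.0378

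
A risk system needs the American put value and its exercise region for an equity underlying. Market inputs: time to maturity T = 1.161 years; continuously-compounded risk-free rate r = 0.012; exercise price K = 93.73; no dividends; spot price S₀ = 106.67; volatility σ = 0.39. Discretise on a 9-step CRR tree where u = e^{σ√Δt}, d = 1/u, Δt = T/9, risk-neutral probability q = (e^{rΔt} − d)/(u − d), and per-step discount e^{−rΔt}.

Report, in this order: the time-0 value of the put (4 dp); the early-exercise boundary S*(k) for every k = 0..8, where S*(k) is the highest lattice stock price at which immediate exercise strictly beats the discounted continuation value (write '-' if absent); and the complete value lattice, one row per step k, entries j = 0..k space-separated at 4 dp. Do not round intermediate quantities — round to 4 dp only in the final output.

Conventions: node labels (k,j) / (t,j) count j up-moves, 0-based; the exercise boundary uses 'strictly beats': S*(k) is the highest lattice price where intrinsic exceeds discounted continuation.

Δt=0.12900, u=1.15036, d=0.86929, q=0.47055, disc=e^(-rΔt)=0.99845
k=9 terminal: V=max(K-S,0) → 63.4929 53.7165 40.7790 23.6585 1.0025 0.0000 0.0000 0.0000 0.0000 0.0000
k=8: j=0 S=34.7835 intr=58.9465 cont=58.8015 V=58.9465[EX]; j=1 S=46.0299 intr=47.7001 cont=47.5551 V=47.7001[EX]; j=2 S=60.9127 intr=32.8173 cont=32.6723 V=32.8173[EX]; j=3 S=80.6074 intr=13.1226 cont=12.9776 V=13.1226[EX]; j=4 S=106.6700 intr=0.0000 cont=0.5299 V=0.5299[hold]; j=5 S=141.1593 intr=0.0000 cont=0.0000 V=0.0000[hold]; j=6 S=186.8000 intr=0.0000 cont=0.0000 V=0.0000[hold]; j=7 S=247.1975 intr=0.0000 cont=0.0000 V=0.0000[hold]; j=8 S=327.1232 intr=0.0000 cont=0.0000 V=0.0000[hold]  S*(8)=80.6074
k=7: j=0 S=40.0135 intr=53.7165 cont=53.5715 V=53.7165[EX]; j=1 S=52.9510 intr=40.7790 cont=40.6340 V=40.7790[EX]; j=2 S=70.0715 intr=23.6585 cont=23.5135 V=23.6585[EX]; j=3 S=92.7275 intr=1.0025 cont=7.1860 V=7.1860[hold]; j=4 S=122.7089 intr=0.0000 cont=0.2801 V=0.2801[hold]; j=5 S=162.3840 intr=0.0000 cont=0.0000 V=0.0000[hold]; j=6 S=214.8872 intr=0.0000 cont=0.0000 V=0.0000[hold]; j=7 S=284.3661 intr=0.0000 cont=0.0000 V=0.0000[hold]  S*(7)=70.0715
k=6: j=0 S=46.0299 intr=47.7001 cont=47.5551 V=47.7001[EX]; j=1 S=60.9127 intr=32.8173 cont=32.6723 V=32.8173[EX]; j=2 S=80.6074 intr=13.1226 cont=15.8827 V=15.8827[hold]; j=3 S=106.6700 intr=0.0000 cont=3.9303 V=3.9303[hold]; j=4 S=141.1593 intr=0.0000 cont=0.1481 V=0.1481[hold]; j=5 S=186.8000 intr=0.0000 cont=0.0000 V=0.0000[hold]; j=6 S=247.1975 intr=0.0000 cont=0.0000 V=0.0000[hold]  S*(6)=60.9127
k=5: j=0 S=52.9510 intr=40.7790 cont=40.6340 V=40.7790[EX]; j=1 S=70.0715 intr=23.6585 cont=24.8103 V=24.8103[hold]; j=2 S=92.7275 intr=1.0025 cont=10.2427 V=10.2427[hold]; j=3 S=122.7089 intr=0.0000 cont=2.1473 V=2.1473[hold]; j=4 S=162.3840 intr=0.0000 cont=0.0783 V=0.0783[hold]; j=5 S=214.8872 intr=0.0000 cont=0.0000 V=0.0000[hold]  S*(5)=52.9510
k=4: j=0 S=60.9127 intr=32.8173 cont=33.2135 V=33.2135[hold]; j=1 S=80.6074 intr=13.1226 cont=17.9277 V=17.9277[hold]; j=2 S=106.6700 intr=0.0000 cont=6.4234 V=6.4234[hold]; j=3 S=141.1593 intr=0.0000 cont=1.1719 V=1.1719[hold]; j=4 S=186.8000 intr=0.0000 cont=0.0414 V=0.0414[hold]  S*(4)=-
k=3: j=0 S=70.0715 intr=23.6585 cont=25.9805 V=25.9805[hold]; j=1 S=92.7275 intr=1.0025 cont=12.4950 V=12.4950[hold]; j=2 S=122.7089 intr=0.0000 cont=3.9462 V=3.9462[hold]; j=3 S=162.3840 intr=0.0000 cont=0.6389 V=0.6389[hold]  S*(3)=-
k=2: j=0 S=80.6074 intr=13.1226 cont=19.6045 V=19.6045[hold]; j=1 S=106.6700 intr=0.0000 cont=8.4593 V=8.4593[hold]; j=2 S=141.1593 intr=0.0000 cont=2.3863 V=2.3863[hold]  S*(2)=-
k=1: j=0 S=92.7275 intr=1.0025 cont=14.3379 V=14.3379[hold]; j=1 S=122.7089 intr=0.0000 cont=5.5930 V=5.5930[hold]  S*(1)=-
k=0: j=0 S=106.6700 intr=0.0000 cont=10.2072 V=10.2072[hold]  S*(0)=-

price = 10.2072
boundary = - - - - - 52.9510 60.9127 70.0715 80.6074
tree:
10.2072
14.3379 5.5930
19.6045 8.4593 2.3863
25.9805 12.4950 3.9462 0.6389
33.2135 17.9277 6.4234 1.1719 0.0414
40.7790 24.8103 10.2427 2.1473 0.0783 0.0000
47.7001 32.8173 15.8827 3.9303 0.1481 0.0000 0.0000
53.7165 40.7790 23.6585 7.1860 0.2801 0.0000 0.0000 0.0000
58.9465 47.7001 32.8173 13.1226 0.5299 0.0000 0.0000 0.0000 0.0000
63.4929 53.7165 40.7790 23.6585 1.0025 0.0000 0.0000 0.0000 0.0000 0.0000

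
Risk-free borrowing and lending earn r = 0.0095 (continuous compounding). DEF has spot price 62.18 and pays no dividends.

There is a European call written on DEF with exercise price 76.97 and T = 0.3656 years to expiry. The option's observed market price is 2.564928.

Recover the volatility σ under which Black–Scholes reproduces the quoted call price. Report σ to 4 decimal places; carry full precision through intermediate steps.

At σ = 0.4664 the Black–Scholes value reproduces the quote:
σ√T = 0.4664·√0.3656 = 0.282008
d₁ = (ln(S/K) + (r+σ²/2)T) / (σ√T) = (ln(62.18/76.97) + (0.0095+0.4664²/2)·0.3656) / 0.282008 = (-0.213382 + 0.043237) / 0.282008 = -0.603333
d₂ = d₁ − σ√T = -0.603333 − 0.282008 = -0.885341
e^{−rT} = 0.996533
N(d₁) = 0.273144,  N(d₂) = 0.187986
V = S·N(d₁) − K·e^{−rT}·N(d₂) = 16.984067 − 14.419139 = 2.564928 (the observed quote) — the price is monotone increasing in volatility, hence this σ is the only solution

sigma = 0.4664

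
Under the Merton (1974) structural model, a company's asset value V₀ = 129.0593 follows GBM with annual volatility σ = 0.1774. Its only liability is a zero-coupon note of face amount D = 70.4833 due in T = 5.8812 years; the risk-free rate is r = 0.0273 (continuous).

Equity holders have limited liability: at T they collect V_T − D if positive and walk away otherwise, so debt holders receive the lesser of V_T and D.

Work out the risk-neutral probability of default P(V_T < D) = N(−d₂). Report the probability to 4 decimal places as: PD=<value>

PD=0.0589

Equity is a call on the firm's assets struck at D = 70.4833:
d₁ = [ln(V₀/D) + (r + σ²/2)T] / (σ√T)
   = [ln(129.0593/70.4833) + (0.0273 + 0.5·0.1774²)·5.8812] / (0.1774·√5.8812)
   = [0.604896 + 0.253100] / 0.430216 = 1.994337
d₂ = d₁ − σ√T = 1.994337 − 0.430216 = 1.564121
risk-neutral PD = N(−d₂) = N(-1.564121) = 0.058895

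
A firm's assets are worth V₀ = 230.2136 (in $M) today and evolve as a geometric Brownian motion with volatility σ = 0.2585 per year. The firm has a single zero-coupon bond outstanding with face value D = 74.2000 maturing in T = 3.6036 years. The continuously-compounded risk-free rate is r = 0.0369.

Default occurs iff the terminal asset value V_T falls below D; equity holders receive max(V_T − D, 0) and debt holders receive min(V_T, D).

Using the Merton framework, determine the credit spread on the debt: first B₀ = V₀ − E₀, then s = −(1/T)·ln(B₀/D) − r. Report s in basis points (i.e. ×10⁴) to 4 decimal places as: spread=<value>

spread=3.9228

Equity is a call on the firm's assets struck at D = 74.2000:
d₁ = [ln(V₀/D) + (r + σ²/2)T] / (σ√T)
   = [ln(230.2136/74.2000) + (0.0369 + 0.5·0.2585²)·3.6036] / (0.2585·√3.6036)
   = [1.132243 + 0.253373] / 0.490714 = 2.823672
d₂ = d₁ − σ√T = 2.823672 − 0.490714 = 2.332958
N(d₁) = 0.997626,  N(d₂) = 0.990175,  e^(−rT) = 0.875489
E₀ = V₀·N(d₁) − D·e^(−rT)·N(d₂)
   = 230.2136·0.997626 − 74.2000·0.875489·0.990175 = 165.344091
B₀ = V₀ − E₀ = 230.2136 − 165.344091 = 64.869509
spread = −(1/T)·ln(B₀/D) − r = −(1/3.6036)·ln(64.869509/74.2000) − 0.0369 = 0.00039228
in basis points: 0.00039228 × 10⁴ = 3.9228 bp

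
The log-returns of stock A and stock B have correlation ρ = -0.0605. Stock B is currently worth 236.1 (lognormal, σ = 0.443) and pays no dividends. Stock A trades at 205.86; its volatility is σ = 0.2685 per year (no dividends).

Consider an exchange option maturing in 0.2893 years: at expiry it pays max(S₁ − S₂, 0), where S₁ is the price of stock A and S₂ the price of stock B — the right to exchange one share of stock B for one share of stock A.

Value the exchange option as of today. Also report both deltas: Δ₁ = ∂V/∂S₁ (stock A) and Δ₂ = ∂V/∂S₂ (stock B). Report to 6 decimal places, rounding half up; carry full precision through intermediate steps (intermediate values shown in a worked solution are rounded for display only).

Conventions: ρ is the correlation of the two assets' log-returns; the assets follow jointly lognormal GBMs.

σ_eff = √(σ₁² + σ₂² − 2ρσ₁σ₂) = √(0.2685² + 0.443² − 2·-0.0605·0.2685·0.443) = 0.531727
d₁ = (ln(S₁/S₂) + (q₂ − q₁ + σ_eff²/2)T) / (σ_eff√T) = (ln(205.86/236.1) + (0.0 − 0.0 + 0.141367)·0.2893) / 0.285998 = -0.336232
d₂ = d₁ − σ_eff√T = -0.336232 − 0.285998 = -0.622230
N(d₁) = 0.368348,  N(d₂) = 0.266895
V = S₁·e^{−q₁T}·N(d₁) − S₂·e^{−q₂T}·N(d₂) = 75.828106 − 63.013981 = 12.814125
Key observation: the rate r is irrelevant here: denominating values in stock B turns the exchange into a ratio option on S₁/S₂, and discounting at r drops out.
Δ₁ = e^{−q₁T}·N(d₁) = 0.368348;  Δ₂ = −e^{−q₂T}·N(d₂) = -0.266895

exchange price = 12.814125
Δ1 = 0.368348
Δ2 = -0.266895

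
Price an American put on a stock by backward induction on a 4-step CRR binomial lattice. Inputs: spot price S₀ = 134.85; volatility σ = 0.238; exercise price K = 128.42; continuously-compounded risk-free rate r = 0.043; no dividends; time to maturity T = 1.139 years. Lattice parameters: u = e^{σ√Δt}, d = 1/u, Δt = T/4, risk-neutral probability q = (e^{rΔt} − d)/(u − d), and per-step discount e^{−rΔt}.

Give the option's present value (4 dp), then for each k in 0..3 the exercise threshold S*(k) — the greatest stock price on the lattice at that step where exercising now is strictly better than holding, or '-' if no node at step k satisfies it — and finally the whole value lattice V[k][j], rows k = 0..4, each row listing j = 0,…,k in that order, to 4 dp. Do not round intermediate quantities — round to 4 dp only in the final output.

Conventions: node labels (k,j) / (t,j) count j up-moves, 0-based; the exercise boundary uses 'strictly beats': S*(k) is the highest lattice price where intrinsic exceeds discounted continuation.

Δt=0.28475, u=1.13542, d=0.88073, q=0.51666, disc=e^(-rΔt)=0.98783
k=4 terminal: V=max(K-S,0) → 47.2815 23.8183 0.0000 0.0000 0.0000
k=3: j=0 S=92.1261 intr=36.2939 cont=34.7311 V=36.2939[EX]; j=1 S=118.7668 intr=9.6532 cont=11.3721 V=11.3721[hold]; j=2 S=153.1112 intr=0.0000 cont=0.0000 V=0.0000[hold]; j=3 S=197.3872 intr=0.0000 cont=0.0000 V=0.0000[hold]  S*(3)=92.1261
k=2: j=0 S=104.6017 intr=23.8183 cont=23.1327 V=23.8183[EX]; j=1 S=134.8500 intr=0.0000 cont=5.4297 V=5.4297[hold]; j=2 S=173.8453 intr=0.0000 cont=0.0000 V=0.0000[hold]  S*(2)=104.6017
k=1: j=0 S=118.7668 intr=9.6532 cont=14.1433 V=14.1433[hold]; j=1 S=153.1112 intr=0.0000 cont=2.5924 V=2.5924[hold]  S*(1)=-
k=0: j=0 S=134.8500 intr=0.0000 cont=8.0759 V=8.0759[hold]  S*(0)=-

price = 8.0759
boundary = - - 104.6017 92.1261
tree:
8.0759
14.1433 2.5924
23.8183 5.4297 0.0000
36.2939 11.3721 0.0000 0.0000
47.2815 23.8183 0.0000 0.0000 0.0000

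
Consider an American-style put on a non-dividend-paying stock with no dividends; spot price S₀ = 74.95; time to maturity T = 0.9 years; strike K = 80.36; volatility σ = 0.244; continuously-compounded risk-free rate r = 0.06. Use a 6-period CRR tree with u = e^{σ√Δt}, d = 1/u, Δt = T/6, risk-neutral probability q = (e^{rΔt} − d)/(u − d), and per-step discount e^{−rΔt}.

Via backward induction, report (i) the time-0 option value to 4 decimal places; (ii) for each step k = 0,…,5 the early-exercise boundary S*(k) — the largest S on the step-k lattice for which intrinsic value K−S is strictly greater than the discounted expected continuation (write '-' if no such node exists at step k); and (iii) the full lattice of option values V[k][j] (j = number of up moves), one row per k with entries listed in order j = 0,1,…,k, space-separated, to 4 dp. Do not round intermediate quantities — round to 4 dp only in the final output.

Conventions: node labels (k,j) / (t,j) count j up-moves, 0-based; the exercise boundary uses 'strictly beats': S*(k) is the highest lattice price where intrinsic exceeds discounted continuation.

price = 8.5070
boundary = - - 62.0425 56.4479 62.0425 68.1915
tree:
8.5070
12.7206 4.8284
18.3175 7.8590 2.1603
23.9121 12.3075 3.9561 0.5674
29.0021 18.3175 7.0637 1.2031 0.0000
33.6332 23.9121 12.1685 2.5513 0.0000 0.0000
37.8467 29.0021 18.3175 5.4100 0.0000 0.0000 0.0000

Δt=0.15000  u=1.09911  d=0.90983  q=0.52415  discount=0.99104
step 6 (expiry): payoffs max(K−S,0) = 37.8467 29.0021 18.3175 5.4100 0.0000 0.0000 0.0000
step 5: (k=5,j=0): S=46.7268, K−S=33.6332, hold=32.9132 ⇒ V=33.6332 exercise | (k=5,j=1): S=56.4479, K−S=23.9121, hold=23.1921 ⇒ V=23.9121 exercise | (k=5,j=2): S=68.1915, K−S=12.1685, hold=11.4485 ⇒ V=12.1685 exercise | (k=5,j=3): S=82.3783, K−S=0.0000, hold=2.5513 ⇒ V=2.5513 continue | (k=5,j=4): S=99.5165, K−S=0.0000, hold=0.0000 ⇒ V=0.0000 continue | (k=5,j=5): S=120.2202, K−S=0.0000, hold=0.0000 ⇒ V=0.0000 continue  boundary S*=68.1915
step 4: (k=4,j=0): S=51.3579, K−S=29.0021, hold=28.2821 ⇒ V=29.0021 exercise | (k=4,j=1): S=62.0425, K−S=18.3175, hold=17.5975 ⇒ V=18.3175 exercise | (k=4,j=2): S=74.9500, K−S=5.4100, hold=7.0637 ⇒ V=7.0637 continue | (k=4,j=3): S=90.5428, K−S=0.0000, hold=1.2031 ⇒ V=1.2031 continue | (k=4,j=4): S=109.3796, K−S=0.0000, hold=0.0000 ⇒ V=0.0000 continue  boundary S*=62.0425
step 3: (k=3,j=0): S=56.4479, K−S=23.9121, hold=23.1921 ⇒ V=23.9121 exercise | (k=3,j=1): S=68.1915, K−S=12.1685, hold=12.3075 ⇒ V=12.3075 continue | (k=3,j=2): S=82.3783, K−S=0.0000, hold=3.9561 ⇒ V=3.9561 continue | (k=3,j=3): S=99.5165, K−S=0.0000, hold=0.5674 ⇒ V=0.5674 continue  boundary S*=56.4479
step 2: (k=2,j=0): S=62.0425, K−S=18.3175, hold=17.6697 ⇒ V=18.3175 exercise | (k=2,j=1): S=74.9500, K−S=5.4100, hold=7.8590 ⇒ V=7.8590 continue | (k=2,j=2): S=90.5428, K−S=0.0000, hold=2.1603 ⇒ V=2.1603 continue  boundary S*=62.0425
step 1: (k=1,j=0): S=68.1915, K−S=12.1685, hold=12.7206 ⇒ V=12.7206 continue | (k=1,j=1): S=82.3783, K−S=0.0000, hold=4.8284 ⇒ V=4.8284 continue  boundary S*=-
step 0: (k=0,j=0): S=74.9500, K−S=5.4100, hold=8.5070 ⇒ V=8.5070 continue  boundary S*=-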